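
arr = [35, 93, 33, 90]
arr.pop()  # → 90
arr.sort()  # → [33, 35, 93]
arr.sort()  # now [33, 35, 93]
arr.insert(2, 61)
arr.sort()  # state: [33, 35, 61, 93]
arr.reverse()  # [93, 61, 35, 33]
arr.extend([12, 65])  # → [93, 61, 35, 33, 12, 65]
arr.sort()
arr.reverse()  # [93, 65, 61, 35, 33, 12]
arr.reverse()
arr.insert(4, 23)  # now [12, 33, 35, 61, 23, 65, 93]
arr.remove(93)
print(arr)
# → [12, 33, 35, 61, 23, 65]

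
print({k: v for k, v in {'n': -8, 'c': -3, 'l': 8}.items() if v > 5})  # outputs {'l': 8}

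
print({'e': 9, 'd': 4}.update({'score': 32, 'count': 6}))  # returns None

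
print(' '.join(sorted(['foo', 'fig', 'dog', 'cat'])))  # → cat dog fig foo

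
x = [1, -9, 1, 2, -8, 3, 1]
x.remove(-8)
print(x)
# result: [1, -9, 1, 2, 3, 1]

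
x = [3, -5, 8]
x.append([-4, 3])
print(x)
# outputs [3, -5, 8, [-4, 3]]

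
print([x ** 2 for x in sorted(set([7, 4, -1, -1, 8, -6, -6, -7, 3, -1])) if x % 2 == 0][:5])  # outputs [36, 16, 64]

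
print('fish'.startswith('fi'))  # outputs True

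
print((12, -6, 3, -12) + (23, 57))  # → (12, -6, 3, -12, 23, 57)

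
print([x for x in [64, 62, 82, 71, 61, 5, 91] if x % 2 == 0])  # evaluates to [64, 62, 82]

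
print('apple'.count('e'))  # 1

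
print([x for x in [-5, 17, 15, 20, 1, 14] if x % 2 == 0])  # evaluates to [20, 14]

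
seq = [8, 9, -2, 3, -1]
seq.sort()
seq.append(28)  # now [-2, -1, 3, 8, 9, 28]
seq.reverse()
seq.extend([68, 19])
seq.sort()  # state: [-2, -1, 3, 8, 9, 19, 28, 68]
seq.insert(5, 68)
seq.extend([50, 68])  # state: [-2, -1, 3, 8, 9, 68, 19, 28, 68, 50, 68]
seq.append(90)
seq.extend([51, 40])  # [-2, -1, 3, 8, 9, 68, 19, 28, 68, 50, 68, 90, 51, 40]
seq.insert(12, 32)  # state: [-2, -1, 3, 8, 9, 68, 19, 28, 68, 50, 68, 90, 32, 51, 40]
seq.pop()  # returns 40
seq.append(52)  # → [-2, -1, 3, 8, 9, 68, 19, 28, 68, 50, 68, 90, 32, 51, 52]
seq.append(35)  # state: [-2, -1, 3, 8, 9, 68, 19, 28, 68, 50, 68, 90, 32, 51, 52, 35]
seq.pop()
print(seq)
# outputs [-2, -1, 3, 8, 9, 68, 19, 28, 68, 50, 68, 90, 32, 51, 52]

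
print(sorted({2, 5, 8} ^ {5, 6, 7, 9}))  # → [2, 6, 7, 8, 9]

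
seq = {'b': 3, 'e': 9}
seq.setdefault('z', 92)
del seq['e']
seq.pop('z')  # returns 92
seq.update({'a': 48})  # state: {'b': 3, 'a': 48}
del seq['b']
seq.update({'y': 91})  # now {'a': 48, 'y': 91}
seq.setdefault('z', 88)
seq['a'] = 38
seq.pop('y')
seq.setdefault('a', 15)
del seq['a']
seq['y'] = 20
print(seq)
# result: {'z': 88, 'y': 20}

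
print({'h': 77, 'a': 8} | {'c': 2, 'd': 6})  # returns {'h': 77, 'a': 8, 'c': 2, 'd': 6}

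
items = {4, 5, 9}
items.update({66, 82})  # {4, 5, 9, 66, 82}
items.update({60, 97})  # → {4, 5, 9, 60, 66, 82, 97}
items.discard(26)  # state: {4, 5, 9, 60, 66, 82, 97}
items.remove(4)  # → {5, 9, 60, 66, 82, 97}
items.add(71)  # {5, 9, 60, 66, 71, 82, 97}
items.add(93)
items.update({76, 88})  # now {5, 9, 60, 66, 71, 76, 82, 88, 93, 97}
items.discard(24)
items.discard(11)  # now {5, 9, 60, 66, 71, 76, 82, 88, 93, 97}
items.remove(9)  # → {5, 60, 66, 71, 76, 82, 88, 93, 97}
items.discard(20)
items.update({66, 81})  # {5, 60, 66, 71, 76, 81, 82, 88, 93, 97}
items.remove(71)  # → {5, 60, 66, 76, 81, 82, 88, 93, 97}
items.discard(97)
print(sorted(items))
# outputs [5, 60, 66, 76, 81, 82, 88, 93]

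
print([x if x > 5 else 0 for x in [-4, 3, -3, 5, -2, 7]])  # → [0, 0, 0, 0, 0, 7]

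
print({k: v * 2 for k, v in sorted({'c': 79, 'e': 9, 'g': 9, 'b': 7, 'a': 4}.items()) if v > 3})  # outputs {'a': 8, 'b': 14, 'c': 158, 'e': 18, 'g': 18}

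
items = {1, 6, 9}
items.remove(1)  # {6, 9}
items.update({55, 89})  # {6, 9, 55, 89}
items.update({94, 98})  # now {6, 9, 55, 89, 94, 98}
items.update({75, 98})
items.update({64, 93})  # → {6, 9, 55, 64, 75, 89, 93, 94, 98}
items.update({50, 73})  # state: {6, 9, 50, 55, 64, 73, 75, 89, 93, 94, 98}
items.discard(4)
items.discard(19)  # {6, 9, 50, 55, 64, 73, 75, 89, 93, 94, 98}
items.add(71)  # {6, 9, 50, 55, 64, 71, 73, 75, 89, 93, 94, 98}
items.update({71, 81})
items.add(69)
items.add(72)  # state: {6, 9, 50, 55, 64, 69, 71, 72, 73, 75, 81, 89, 93, 94, 98}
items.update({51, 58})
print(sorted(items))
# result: [6, 9, 50, 51, 55, 58, 64, 69, 71, 72, 73, 75, 81, 89, 93, 94, 98]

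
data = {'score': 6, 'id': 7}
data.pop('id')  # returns 7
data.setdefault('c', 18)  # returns 18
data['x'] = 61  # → {'score': 6, 'c': 18, 'x': 61}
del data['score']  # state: {'c': 18, 'x': 61}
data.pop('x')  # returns 61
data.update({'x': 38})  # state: {'c': 18, 'x': 38}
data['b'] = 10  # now {'c': 18, 'x': 38, 'b': 10}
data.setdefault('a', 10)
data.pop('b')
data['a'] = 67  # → {'c': 18, 'x': 38, 'a': 67}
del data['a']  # {'c': 18, 'x': 38}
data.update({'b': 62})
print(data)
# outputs {'c': 18, 'x': 38, 'b': 62}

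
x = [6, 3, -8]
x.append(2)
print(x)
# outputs [6, 3, -8, 2]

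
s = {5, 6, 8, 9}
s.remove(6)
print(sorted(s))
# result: [5, 8, 9]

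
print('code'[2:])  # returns de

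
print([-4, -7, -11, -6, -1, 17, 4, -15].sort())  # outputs None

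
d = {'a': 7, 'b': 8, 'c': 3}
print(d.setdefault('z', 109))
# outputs 109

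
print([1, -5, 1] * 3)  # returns [1, -5, 1, 1, -5, 1, 1, -5, 1]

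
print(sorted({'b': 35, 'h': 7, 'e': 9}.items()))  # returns [('b', 35), ('e', 9), ('h', 7)]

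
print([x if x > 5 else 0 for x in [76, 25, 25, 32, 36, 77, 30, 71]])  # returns [76, 25, 25, 32, 36, 77, 30, 71]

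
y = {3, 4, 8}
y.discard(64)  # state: {3, 4, 8}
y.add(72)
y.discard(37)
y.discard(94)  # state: {3, 4, 8, 72}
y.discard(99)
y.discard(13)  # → {3, 4, 8, 72}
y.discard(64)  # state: {3, 4, 8, 72}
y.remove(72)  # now {3, 4, 8}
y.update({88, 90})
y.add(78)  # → {3, 4, 8, 78, 88, 90}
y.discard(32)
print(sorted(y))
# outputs [3, 4, 8, 78, 88, 90]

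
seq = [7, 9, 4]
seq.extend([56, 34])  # [7, 9, 4, 56, 34]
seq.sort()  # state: [4, 7, 9, 34, 56]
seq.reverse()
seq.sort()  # [4, 7, 9, 34, 56]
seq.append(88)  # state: [4, 7, 9, 34, 56, 88]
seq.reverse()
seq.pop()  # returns 4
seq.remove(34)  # [88, 56, 9, 7]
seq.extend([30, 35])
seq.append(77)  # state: [88, 56, 9, 7, 30, 35, 77]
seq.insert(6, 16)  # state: [88, 56, 9, 7, 30, 35, 16, 77]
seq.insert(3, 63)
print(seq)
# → [88, 56, 9, 63, 7, 30, 35, 16, 77]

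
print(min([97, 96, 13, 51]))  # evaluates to 13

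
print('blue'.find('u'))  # 2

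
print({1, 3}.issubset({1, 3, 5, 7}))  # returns True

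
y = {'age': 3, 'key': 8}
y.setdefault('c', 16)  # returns 16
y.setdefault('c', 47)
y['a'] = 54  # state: {'age': 3, 'key': 8, 'c': 16, 'a': 54}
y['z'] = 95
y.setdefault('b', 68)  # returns 68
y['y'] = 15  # {'age': 3, 'key': 8, 'c': 16, 'a': 54, 'z': 95, 'b': 68, 'y': 15}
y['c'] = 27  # {'age': 3, 'key': 8, 'c': 27, 'a': 54, 'z': 95, 'b': 68, 'y': 15}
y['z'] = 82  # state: {'age': 3, 'key': 8, 'c': 27, 'a': 54, 'z': 82, 'b': 68, 'y': 15}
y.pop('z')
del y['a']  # {'age': 3, 'key': 8, 'c': 27, 'b': 68, 'y': 15}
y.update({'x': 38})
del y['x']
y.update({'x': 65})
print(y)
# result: {'age': 3, 'key': 8, 'c': 27, 'b': 68, 'y': 15, 'x': 65}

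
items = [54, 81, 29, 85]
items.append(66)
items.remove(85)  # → [54, 81, 29, 66]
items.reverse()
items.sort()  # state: [29, 54, 66, 81]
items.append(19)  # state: [29, 54, 66, 81, 19]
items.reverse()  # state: [19, 81, 66, 54, 29]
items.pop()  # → 29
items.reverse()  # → [54, 66, 81, 19]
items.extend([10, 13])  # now [54, 66, 81, 19, 10, 13]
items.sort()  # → [10, 13, 19, 54, 66, 81]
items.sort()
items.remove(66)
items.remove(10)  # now [13, 19, 54, 81]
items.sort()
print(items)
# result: [13, 19, 54, 81]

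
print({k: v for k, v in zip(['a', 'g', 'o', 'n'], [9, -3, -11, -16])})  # {'a': 9, 'g': -3, 'o': -11, 'n': -16}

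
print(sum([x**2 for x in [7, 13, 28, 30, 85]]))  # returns 9127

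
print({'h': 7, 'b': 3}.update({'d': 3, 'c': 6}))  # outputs None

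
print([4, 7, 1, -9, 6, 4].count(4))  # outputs 2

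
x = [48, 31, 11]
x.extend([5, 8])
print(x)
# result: [48, 31, 11, 5, 8]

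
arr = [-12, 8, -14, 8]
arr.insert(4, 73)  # [-12, 8, -14, 8, 73]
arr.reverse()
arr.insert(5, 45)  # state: [73, 8, -14, 8, -12, 45]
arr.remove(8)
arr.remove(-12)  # [73, -14, 8, 45]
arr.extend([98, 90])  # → [73, -14, 8, 45, 98, 90]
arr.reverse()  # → [90, 98, 45, 8, -14, 73]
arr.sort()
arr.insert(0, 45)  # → [45, -14, 8, 45, 73, 90, 98]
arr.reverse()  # [98, 90, 73, 45, 8, -14, 45]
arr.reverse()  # [45, -14, 8, 45, 73, 90, 98]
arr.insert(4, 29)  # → [45, -14, 8, 45, 29, 73, 90, 98]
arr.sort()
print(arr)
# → [-14, 8, 29, 45, 45, 73, 90, 98]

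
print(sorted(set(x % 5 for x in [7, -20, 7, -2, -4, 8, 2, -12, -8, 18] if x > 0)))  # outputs [2, 3]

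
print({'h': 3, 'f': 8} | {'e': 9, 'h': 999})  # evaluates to {'h': 999, 'f': 8, 'e': 9}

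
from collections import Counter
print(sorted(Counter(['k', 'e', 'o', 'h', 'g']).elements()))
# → ['e', 'g', 'h', 'k', 'o']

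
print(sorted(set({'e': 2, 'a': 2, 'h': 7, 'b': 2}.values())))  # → [2, 7]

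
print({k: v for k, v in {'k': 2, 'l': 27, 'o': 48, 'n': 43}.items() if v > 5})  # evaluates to {'l': 27, 'o': 48, 'n': 43}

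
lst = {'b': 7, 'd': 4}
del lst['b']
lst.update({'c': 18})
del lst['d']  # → {'c': 18}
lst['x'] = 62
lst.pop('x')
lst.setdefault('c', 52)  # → 18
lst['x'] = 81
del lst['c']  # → {'x': 81}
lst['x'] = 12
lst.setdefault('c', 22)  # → 22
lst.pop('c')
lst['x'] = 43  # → {'x': 43}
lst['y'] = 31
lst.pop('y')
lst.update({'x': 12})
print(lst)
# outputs {'x': 12}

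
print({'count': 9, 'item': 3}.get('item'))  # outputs 3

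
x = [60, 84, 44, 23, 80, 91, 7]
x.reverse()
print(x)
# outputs [7, 91, 80, 23, 44, 84, 60]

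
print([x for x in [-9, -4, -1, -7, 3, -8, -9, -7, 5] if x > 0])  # [3, 5]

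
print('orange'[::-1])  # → egnaro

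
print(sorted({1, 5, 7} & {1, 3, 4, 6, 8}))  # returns [1]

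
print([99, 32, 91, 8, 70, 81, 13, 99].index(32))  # 1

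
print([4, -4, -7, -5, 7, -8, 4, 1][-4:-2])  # [7, -8]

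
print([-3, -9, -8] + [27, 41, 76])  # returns [-3, -9, -8, 27, 41, 76]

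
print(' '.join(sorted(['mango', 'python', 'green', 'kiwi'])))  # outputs green kiwi mango python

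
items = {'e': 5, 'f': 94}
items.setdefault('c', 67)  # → 67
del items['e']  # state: {'f': 94, 'c': 67}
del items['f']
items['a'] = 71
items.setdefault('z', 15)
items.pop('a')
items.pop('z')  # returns 15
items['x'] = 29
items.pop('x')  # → 29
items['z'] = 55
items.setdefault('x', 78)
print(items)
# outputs {'c': 67, 'z': 55, 'x': 78}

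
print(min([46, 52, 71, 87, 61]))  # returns 46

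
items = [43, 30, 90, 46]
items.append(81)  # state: [43, 30, 90, 46, 81]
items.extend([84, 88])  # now [43, 30, 90, 46, 81, 84, 88]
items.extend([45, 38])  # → [43, 30, 90, 46, 81, 84, 88, 45, 38]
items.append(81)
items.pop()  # 81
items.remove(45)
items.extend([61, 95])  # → [43, 30, 90, 46, 81, 84, 88, 38, 61, 95]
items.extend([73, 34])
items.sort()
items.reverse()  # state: [95, 90, 88, 84, 81, 73, 61, 46, 43, 38, 34, 30]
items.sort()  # [30, 34, 38, 43, 46, 61, 73, 81, 84, 88, 90, 95]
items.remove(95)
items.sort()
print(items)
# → [30, 34, 38, 43, 46, 61, 73, 81, 84, 88, 90]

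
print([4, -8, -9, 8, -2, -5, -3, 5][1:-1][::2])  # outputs [-8, 8, -5]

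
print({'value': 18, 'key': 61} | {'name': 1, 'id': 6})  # {'value': 18, 'key': 61, 'name': 1, 'id': 6}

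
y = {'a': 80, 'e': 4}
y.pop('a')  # 80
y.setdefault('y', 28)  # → 28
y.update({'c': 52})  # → {'e': 4, 'y': 28, 'c': 52}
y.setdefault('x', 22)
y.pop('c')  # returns 52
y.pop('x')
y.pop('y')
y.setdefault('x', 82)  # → 82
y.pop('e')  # 4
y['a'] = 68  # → {'x': 82, 'a': 68}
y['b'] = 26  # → {'x': 82, 'a': 68, 'b': 26}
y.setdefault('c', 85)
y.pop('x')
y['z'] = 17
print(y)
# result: {'a': 68, 'b': 26, 'c': 85, 'z': 17}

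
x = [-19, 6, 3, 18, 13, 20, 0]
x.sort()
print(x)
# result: [-19, 0, 3, 6, 13, 18, 20]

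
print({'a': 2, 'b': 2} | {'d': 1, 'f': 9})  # {'a': 2, 'b': 2, 'd': 1, 'f': 9}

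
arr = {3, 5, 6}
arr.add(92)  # {3, 5, 6, 92}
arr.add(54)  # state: {3, 5, 6, 54, 92}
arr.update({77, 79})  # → {3, 5, 6, 54, 77, 79, 92}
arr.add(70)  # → {3, 5, 6, 54, 70, 77, 79, 92}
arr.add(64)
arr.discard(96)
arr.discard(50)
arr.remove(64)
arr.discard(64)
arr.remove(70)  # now {3, 5, 6, 54, 77, 79, 92}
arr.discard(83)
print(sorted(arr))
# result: [3, 5, 6, 54, 77, 79, 92]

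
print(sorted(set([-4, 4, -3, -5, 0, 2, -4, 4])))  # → [-5, -4, -3, 0, 2, 4]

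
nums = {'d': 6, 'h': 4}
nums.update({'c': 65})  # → {'d': 6, 'h': 4, 'c': 65}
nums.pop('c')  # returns 65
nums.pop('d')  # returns 6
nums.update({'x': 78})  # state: {'h': 4, 'x': 78}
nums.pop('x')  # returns 78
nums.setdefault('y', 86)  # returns 86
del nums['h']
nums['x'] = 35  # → {'y': 86, 'x': 35}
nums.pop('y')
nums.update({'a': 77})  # {'x': 35, 'a': 77}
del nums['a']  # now {'x': 35}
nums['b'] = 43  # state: {'x': 35, 'b': 43}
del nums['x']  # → {'b': 43}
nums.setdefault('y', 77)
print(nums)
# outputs {'b': 43, 'y': 77}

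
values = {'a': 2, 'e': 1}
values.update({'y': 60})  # {'a': 2, 'e': 1, 'y': 60}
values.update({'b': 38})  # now {'a': 2, 'e': 1, 'y': 60, 'b': 38}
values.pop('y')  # 60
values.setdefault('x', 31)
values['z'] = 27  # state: {'a': 2, 'e': 1, 'b': 38, 'x': 31, 'z': 27}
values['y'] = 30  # {'a': 2, 'e': 1, 'b': 38, 'x': 31, 'z': 27, 'y': 30}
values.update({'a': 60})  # {'a': 60, 'e': 1, 'b': 38, 'x': 31, 'z': 27, 'y': 30}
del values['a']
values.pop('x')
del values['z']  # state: {'e': 1, 'b': 38, 'y': 30}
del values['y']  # {'e': 1, 'b': 38}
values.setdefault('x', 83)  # 83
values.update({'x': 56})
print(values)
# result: {'e': 1, 'b': 38, 'x': 56}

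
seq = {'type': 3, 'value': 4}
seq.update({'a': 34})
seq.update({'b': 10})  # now {'type': 3, 'value': 4, 'a': 34, 'b': 10}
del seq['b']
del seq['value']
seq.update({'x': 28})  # {'type': 3, 'a': 34, 'x': 28}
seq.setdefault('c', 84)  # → 84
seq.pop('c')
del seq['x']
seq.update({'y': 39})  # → {'type': 3, 'a': 34, 'y': 39}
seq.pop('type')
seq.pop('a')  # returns 34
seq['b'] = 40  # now {'y': 39, 'b': 40}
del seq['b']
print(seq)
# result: {'y': 39}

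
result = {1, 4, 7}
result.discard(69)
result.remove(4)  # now {1, 7}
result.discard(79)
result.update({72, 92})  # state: {1, 7, 72, 92}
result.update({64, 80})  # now {1, 7, 64, 72, 80, 92}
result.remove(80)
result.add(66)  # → {1, 7, 64, 66, 72, 92}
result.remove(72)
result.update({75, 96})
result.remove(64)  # {1, 7, 66, 75, 92, 96}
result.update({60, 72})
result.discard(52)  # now {1, 7, 60, 66, 72, 75, 92, 96}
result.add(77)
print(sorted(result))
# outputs [1, 7, 60, 66, 72, 75, 77, 92, 96]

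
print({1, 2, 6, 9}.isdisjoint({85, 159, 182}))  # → True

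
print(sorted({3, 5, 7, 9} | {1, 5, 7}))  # [1, 3, 5, 7, 9]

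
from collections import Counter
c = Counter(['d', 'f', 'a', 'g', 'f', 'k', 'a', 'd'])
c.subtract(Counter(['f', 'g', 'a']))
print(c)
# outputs Counter({'d': 2, 'f': 1, 'a': 1, 'k': 1, 'g': 0})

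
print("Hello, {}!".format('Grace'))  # Hello, Grace!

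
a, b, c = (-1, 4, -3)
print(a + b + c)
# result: 0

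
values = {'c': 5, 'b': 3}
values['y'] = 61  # {'c': 5, 'b': 3, 'y': 61}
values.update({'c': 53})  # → {'c': 53, 'b': 3, 'y': 61}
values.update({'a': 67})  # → {'c': 53, 'b': 3, 'y': 61, 'a': 67}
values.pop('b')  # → 3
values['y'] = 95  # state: {'c': 53, 'y': 95, 'a': 67}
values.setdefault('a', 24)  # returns 67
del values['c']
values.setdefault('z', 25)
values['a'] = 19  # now {'y': 95, 'a': 19, 'z': 25}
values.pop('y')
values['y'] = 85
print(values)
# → {'a': 19, 'z': 25, 'y': 85}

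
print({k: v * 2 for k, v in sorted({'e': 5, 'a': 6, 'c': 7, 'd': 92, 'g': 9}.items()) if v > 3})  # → {'a': 12, 'c': 14, 'd': 184, 'e': 10, 'g': 18}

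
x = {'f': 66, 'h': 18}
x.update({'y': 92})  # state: {'f': 66, 'h': 18, 'y': 92}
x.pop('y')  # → 92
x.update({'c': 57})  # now {'f': 66, 'h': 18, 'c': 57}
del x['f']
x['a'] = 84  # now {'h': 18, 'c': 57, 'a': 84}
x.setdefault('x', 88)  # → 88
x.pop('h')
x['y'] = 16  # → {'c': 57, 'a': 84, 'x': 88, 'y': 16}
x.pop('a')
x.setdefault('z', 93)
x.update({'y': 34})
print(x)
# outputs {'c': 57, 'x': 88, 'y': 34, 'z': 93}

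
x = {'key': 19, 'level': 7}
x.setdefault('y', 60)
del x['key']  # {'level': 7, 'y': 60}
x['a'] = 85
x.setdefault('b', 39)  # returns 39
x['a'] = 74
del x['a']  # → {'level': 7, 'y': 60, 'b': 39}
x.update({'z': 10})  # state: {'level': 7, 'y': 60, 'b': 39, 'z': 10}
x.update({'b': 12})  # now {'level': 7, 'y': 60, 'b': 12, 'z': 10}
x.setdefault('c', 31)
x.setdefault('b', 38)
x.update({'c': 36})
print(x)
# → {'level': 7, 'y': 60, 'b': 12, 'z': 10, 'c': 36}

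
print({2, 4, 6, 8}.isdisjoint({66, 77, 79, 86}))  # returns True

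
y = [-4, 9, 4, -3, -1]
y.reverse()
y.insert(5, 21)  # [-1, -3, 4, 9, -4, 21]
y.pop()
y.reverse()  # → [-4, 9, 4, -3, -1]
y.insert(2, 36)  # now [-4, 9, 36, 4, -3, -1]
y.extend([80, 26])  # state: [-4, 9, 36, 4, -3, -1, 80, 26]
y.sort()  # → [-4, -3, -1, 4, 9, 26, 36, 80]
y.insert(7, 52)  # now [-4, -3, -1, 4, 9, 26, 36, 52, 80]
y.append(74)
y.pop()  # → 74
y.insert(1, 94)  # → [-4, 94, -3, -1, 4, 9, 26, 36, 52, 80]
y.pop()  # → 80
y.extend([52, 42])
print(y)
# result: [-4, 94, -3, -1, 4, 9, 26, 36, 52, 52, 42]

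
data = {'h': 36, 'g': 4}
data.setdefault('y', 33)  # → 33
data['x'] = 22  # {'h': 36, 'g': 4, 'y': 33, 'x': 22}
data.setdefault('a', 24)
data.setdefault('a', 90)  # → 24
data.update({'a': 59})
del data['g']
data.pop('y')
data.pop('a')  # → 59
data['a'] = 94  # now {'h': 36, 'x': 22, 'a': 94}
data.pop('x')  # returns 22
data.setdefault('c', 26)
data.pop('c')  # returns 26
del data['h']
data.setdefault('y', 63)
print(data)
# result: {'a': 94, 'y': 63}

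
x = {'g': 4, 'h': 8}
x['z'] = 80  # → {'g': 4, 'h': 8, 'z': 80}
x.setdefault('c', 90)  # 90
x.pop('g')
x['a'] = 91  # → {'h': 8, 'z': 80, 'c': 90, 'a': 91}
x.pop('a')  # 91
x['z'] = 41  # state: {'h': 8, 'z': 41, 'c': 90}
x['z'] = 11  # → {'h': 8, 'z': 11, 'c': 90}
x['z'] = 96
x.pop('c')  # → 90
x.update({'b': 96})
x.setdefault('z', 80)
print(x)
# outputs {'h': 8, 'z': 96, 'b': 96}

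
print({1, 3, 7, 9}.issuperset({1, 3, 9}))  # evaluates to True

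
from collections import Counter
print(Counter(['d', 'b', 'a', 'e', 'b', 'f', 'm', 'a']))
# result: Counter({'b': 2, 'a': 2, 'd': 1, 'e': 1, 'f': 1, 'm': 1})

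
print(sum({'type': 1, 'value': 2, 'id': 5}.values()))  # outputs 8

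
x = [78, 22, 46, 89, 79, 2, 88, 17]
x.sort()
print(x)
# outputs [2, 17, 22, 46, 78, 79, 88, 89]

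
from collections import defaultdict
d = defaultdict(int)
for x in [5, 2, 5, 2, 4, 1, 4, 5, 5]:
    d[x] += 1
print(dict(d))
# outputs {5: 4, 2: 2, 4: 2, 1: 1}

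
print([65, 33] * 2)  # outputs [65, 33, 65, 33]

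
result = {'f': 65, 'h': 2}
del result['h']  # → {'f': 65}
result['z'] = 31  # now {'f': 65, 'z': 31}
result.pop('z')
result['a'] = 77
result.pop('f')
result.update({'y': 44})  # {'a': 77, 'y': 44}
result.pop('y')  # 44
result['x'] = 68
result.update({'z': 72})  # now {'a': 77, 'x': 68, 'z': 72}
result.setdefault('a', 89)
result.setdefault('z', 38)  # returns 72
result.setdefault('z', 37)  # 72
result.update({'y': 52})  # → {'a': 77, 'x': 68, 'z': 72, 'y': 52}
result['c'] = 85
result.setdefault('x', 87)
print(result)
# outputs {'a': 77, 'x': 68, 'z': 72, 'y': 52, 'c': 85}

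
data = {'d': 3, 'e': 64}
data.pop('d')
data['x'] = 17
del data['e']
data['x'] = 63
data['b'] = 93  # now {'x': 63, 'b': 93}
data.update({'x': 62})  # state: {'x': 62, 'b': 93}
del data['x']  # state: {'b': 93}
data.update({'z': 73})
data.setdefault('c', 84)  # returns 84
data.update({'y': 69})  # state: {'b': 93, 'z': 73, 'c': 84, 'y': 69}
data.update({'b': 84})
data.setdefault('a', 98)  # 98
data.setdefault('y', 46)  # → 69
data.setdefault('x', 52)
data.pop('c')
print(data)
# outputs {'b': 84, 'z': 73, 'y': 69, 'a': 98, 'x': 52}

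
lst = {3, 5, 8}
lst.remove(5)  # {3, 8}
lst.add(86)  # {3, 8, 86}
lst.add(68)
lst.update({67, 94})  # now {3, 8, 67, 68, 86, 94}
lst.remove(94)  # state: {3, 8, 67, 68, 86}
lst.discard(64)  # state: {3, 8, 67, 68, 86}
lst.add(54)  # {3, 8, 54, 67, 68, 86}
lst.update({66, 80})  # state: {3, 8, 54, 66, 67, 68, 80, 86}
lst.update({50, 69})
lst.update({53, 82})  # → {3, 8, 50, 53, 54, 66, 67, 68, 69, 80, 82, 86}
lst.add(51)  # {3, 8, 50, 51, 53, 54, 66, 67, 68, 69, 80, 82, 86}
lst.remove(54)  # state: {3, 8, 50, 51, 53, 66, 67, 68, 69, 80, 82, 86}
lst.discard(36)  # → {3, 8, 50, 51, 53, 66, 67, 68, 69, 80, 82, 86}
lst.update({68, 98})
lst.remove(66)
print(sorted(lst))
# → [3, 8, 50, 51, 53, 67, 68, 69, 80, 82, 86, 98]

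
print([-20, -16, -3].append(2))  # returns None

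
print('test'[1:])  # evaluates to est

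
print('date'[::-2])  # ea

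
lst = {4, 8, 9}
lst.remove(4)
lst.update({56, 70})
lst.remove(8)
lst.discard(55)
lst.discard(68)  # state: {9, 56, 70}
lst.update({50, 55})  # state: {9, 50, 55, 56, 70}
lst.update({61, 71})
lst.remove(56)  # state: {9, 50, 55, 61, 70, 71}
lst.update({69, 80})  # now {9, 50, 55, 61, 69, 70, 71, 80}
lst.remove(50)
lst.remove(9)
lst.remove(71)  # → {55, 61, 69, 70, 80}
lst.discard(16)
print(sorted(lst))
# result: [55, 61, 69, 70, 80]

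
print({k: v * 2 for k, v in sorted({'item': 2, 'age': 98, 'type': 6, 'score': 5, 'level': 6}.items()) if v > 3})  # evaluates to {'age': 196, 'level': 12, 'score': 10, 'type': 12}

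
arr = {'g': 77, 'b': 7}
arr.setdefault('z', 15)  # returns 15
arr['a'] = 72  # {'g': 77, 'b': 7, 'z': 15, 'a': 72}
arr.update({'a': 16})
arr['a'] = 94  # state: {'g': 77, 'b': 7, 'z': 15, 'a': 94}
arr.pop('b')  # 7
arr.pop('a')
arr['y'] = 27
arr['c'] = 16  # {'g': 77, 'z': 15, 'y': 27, 'c': 16}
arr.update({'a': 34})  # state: {'g': 77, 'z': 15, 'y': 27, 'c': 16, 'a': 34}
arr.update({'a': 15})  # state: {'g': 77, 'z': 15, 'y': 27, 'c': 16, 'a': 15}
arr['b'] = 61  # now {'g': 77, 'z': 15, 'y': 27, 'c': 16, 'a': 15, 'b': 61}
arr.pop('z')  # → 15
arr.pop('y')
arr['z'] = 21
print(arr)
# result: {'g': 77, 'c': 16, 'a': 15, 'b': 61, 'z': 21}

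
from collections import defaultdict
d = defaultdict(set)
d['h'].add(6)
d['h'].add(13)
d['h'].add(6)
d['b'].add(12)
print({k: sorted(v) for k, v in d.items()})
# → {'h': [6, 13], 'b': [12]}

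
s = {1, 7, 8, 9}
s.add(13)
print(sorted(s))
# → [1, 7, 8, 9, 13]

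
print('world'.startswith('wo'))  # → True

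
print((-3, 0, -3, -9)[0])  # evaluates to -3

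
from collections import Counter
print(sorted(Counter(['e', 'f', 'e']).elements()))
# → ['e', 'e', 'f']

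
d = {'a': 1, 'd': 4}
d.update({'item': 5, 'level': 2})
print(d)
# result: {'a': 1, 'd': 4, 'item': 5, 'level': 2}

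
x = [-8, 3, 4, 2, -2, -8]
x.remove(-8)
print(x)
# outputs [3, 4, 2, -2, -8]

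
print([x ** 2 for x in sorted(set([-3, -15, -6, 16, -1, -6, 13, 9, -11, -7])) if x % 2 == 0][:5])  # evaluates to [36, 256]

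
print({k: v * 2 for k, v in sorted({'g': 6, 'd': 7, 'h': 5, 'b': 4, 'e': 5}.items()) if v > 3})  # {'b': 8, 'd': 14, 'e': 10, 'g': 12, 'h': 10}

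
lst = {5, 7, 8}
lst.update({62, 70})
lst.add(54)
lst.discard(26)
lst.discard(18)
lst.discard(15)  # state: {5, 7, 8, 54, 62, 70}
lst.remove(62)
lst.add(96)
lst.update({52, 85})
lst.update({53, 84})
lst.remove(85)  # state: {5, 7, 8, 52, 53, 54, 70, 84, 96}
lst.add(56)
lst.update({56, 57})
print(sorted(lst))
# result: [5, 7, 8, 52, 53, 54, 56, 57, 70, 84, 96]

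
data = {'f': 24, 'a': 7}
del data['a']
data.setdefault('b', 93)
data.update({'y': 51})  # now {'f': 24, 'b': 93, 'y': 51}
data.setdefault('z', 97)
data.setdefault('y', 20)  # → 51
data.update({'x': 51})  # {'f': 24, 'b': 93, 'y': 51, 'z': 97, 'x': 51}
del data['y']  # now {'f': 24, 'b': 93, 'z': 97, 'x': 51}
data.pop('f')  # 24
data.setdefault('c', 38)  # 38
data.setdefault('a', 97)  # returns 97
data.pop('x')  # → 51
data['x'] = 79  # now {'b': 93, 'z': 97, 'c': 38, 'a': 97, 'x': 79}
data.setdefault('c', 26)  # 38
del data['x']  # {'b': 93, 'z': 97, 'c': 38, 'a': 97}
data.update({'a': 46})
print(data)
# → {'b': 93, 'z': 97, 'c': 38, 'a': 46}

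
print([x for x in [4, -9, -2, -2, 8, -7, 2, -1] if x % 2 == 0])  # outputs [4, -2, -2, 8, 2]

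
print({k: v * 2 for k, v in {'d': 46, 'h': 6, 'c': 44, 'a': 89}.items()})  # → {'d': 92, 'h': 12, 'c': 88, 'a': 178}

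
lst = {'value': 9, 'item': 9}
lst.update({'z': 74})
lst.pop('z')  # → 74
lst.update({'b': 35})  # {'value': 9, 'item': 9, 'b': 35}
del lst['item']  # {'value': 9, 'b': 35}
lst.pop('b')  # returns 35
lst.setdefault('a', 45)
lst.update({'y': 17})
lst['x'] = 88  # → {'value': 9, 'a': 45, 'y': 17, 'x': 88}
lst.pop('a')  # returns 45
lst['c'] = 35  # {'value': 9, 'y': 17, 'x': 88, 'c': 35}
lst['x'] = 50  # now {'value': 9, 'y': 17, 'x': 50, 'c': 35}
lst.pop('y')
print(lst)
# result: {'value': 9, 'x': 50, 'c': 35}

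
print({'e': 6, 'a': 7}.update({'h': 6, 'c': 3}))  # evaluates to None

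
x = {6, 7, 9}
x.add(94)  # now {6, 7, 9, 94}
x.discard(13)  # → {6, 7, 9, 94}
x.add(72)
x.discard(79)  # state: {6, 7, 9, 72, 94}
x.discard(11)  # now {6, 7, 9, 72, 94}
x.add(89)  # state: {6, 7, 9, 72, 89, 94}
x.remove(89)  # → {6, 7, 9, 72, 94}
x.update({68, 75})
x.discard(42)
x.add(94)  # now {6, 7, 9, 68, 72, 75, 94}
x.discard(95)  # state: {6, 7, 9, 68, 72, 75, 94}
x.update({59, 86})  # {6, 7, 9, 59, 68, 72, 75, 86, 94}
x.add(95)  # {6, 7, 9, 59, 68, 72, 75, 86, 94, 95}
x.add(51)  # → {6, 7, 9, 51, 59, 68, 72, 75, 86, 94, 95}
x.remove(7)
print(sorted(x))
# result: [6, 9, 51, 59, 68, 72, 75, 86, 94, 95]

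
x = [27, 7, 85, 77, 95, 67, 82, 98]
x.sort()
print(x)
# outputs [7, 27, 67, 77, 82, 85, 95, 98]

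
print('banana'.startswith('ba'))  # True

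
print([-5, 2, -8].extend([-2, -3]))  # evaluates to None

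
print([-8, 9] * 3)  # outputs [-8, 9, -8, 9, -8, 9]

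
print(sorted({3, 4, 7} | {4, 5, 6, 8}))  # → [3, 4, 5, 6, 7, 8]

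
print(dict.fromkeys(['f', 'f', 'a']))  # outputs {'f': None, 'a': None}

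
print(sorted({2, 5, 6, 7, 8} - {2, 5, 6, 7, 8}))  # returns []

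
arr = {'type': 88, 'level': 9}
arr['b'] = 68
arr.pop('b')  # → 68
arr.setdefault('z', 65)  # 65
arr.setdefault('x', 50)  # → 50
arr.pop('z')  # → 65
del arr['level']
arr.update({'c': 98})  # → {'type': 88, 'x': 50, 'c': 98}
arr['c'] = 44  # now {'type': 88, 'x': 50, 'c': 44}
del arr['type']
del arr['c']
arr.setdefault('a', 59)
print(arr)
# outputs {'x': 50, 'a': 59}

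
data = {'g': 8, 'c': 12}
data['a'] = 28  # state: {'g': 8, 'c': 12, 'a': 28}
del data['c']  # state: {'g': 8, 'a': 28}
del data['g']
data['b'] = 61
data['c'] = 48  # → {'a': 28, 'b': 61, 'c': 48}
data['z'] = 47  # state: {'a': 28, 'b': 61, 'c': 48, 'z': 47}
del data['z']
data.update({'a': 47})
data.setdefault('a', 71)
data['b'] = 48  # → {'a': 47, 'b': 48, 'c': 48}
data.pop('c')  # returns 48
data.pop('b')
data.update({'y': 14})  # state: {'a': 47, 'y': 14}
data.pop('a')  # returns 47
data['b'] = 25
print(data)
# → {'y': 14, 'b': 25}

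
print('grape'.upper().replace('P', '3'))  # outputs GRA3E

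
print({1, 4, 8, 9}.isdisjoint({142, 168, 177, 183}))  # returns True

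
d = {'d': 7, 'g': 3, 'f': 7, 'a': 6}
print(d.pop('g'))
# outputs 3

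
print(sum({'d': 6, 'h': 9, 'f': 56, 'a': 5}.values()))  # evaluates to 76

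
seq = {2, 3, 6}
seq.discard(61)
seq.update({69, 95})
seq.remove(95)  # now {2, 3, 6, 69}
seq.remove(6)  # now {2, 3, 69}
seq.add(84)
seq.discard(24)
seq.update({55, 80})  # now {2, 3, 55, 69, 80, 84}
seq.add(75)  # {2, 3, 55, 69, 75, 80, 84}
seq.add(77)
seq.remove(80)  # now {2, 3, 55, 69, 75, 77, 84}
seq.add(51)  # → {2, 3, 51, 55, 69, 75, 77, 84}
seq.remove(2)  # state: {3, 51, 55, 69, 75, 77, 84}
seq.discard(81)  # {3, 51, 55, 69, 75, 77, 84}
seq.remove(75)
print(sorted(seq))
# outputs [3, 51, 55, 69, 77, 84]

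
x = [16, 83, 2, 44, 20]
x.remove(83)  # [16, 2, 44, 20]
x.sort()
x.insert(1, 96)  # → [2, 96, 16, 20, 44]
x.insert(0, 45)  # [45, 2, 96, 16, 20, 44]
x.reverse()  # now [44, 20, 16, 96, 2, 45]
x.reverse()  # [45, 2, 96, 16, 20, 44]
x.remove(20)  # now [45, 2, 96, 16, 44]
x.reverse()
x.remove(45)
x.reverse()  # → [2, 96, 16, 44]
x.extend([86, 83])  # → [2, 96, 16, 44, 86, 83]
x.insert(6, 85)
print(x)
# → [2, 96, 16, 44, 86, 83, 85]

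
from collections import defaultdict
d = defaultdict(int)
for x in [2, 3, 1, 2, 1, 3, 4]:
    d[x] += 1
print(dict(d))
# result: {2: 2, 3: 2, 1: 2, 4: 1}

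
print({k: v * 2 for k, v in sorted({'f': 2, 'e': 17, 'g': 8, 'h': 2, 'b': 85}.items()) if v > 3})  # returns {'b': 170, 'e': 34, 'g': 16}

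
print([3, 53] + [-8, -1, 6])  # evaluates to [3, 53, -8, -1, 6]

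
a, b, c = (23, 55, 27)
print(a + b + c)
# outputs 105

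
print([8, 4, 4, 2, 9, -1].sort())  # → None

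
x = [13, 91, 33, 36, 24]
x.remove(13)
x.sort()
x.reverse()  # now [91, 36, 33, 24]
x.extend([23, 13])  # [91, 36, 33, 24, 23, 13]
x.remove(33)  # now [91, 36, 24, 23, 13]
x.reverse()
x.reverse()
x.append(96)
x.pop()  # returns 96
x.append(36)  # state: [91, 36, 24, 23, 13, 36]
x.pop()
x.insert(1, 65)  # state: [91, 65, 36, 24, 23, 13]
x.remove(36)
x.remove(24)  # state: [91, 65, 23, 13]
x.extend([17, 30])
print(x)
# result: [91, 65, 23, 13, 17, 30]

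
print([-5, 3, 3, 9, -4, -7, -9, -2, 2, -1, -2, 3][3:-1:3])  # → [9, -9, -1]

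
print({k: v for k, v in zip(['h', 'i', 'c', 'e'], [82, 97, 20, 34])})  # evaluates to {'h': 82, 'i': 97, 'c': 20, 'e': 34}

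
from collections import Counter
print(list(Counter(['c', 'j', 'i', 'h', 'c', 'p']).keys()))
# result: ['c', 'j', 'i', 'h', 'p']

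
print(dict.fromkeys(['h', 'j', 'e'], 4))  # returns {'h': 4, 'j': 4, 'e': 4}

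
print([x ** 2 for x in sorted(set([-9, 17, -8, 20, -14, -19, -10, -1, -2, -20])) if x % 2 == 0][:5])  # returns [400, 196, 100, 64, 4]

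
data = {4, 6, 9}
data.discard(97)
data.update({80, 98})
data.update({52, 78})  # {4, 6, 9, 52, 78, 80, 98}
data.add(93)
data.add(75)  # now {4, 6, 9, 52, 75, 78, 80, 93, 98}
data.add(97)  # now {4, 6, 9, 52, 75, 78, 80, 93, 97, 98}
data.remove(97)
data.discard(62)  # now {4, 6, 9, 52, 75, 78, 80, 93, 98}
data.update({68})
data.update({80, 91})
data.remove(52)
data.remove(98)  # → {4, 6, 9, 68, 75, 78, 80, 91, 93}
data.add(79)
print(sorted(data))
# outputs [4, 6, 9, 68, 75, 78, 79, 80, 91, 93]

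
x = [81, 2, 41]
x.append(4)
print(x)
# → [81, 2, 41, 4]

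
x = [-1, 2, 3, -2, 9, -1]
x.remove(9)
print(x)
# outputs [-1, 2, 3, -2, -1]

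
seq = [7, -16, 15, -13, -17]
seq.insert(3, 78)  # [7, -16, 15, 78, -13, -17]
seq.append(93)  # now [7, -16, 15, 78, -13, -17, 93]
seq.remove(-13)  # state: [7, -16, 15, 78, -17, 93]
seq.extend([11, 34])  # [7, -16, 15, 78, -17, 93, 11, 34]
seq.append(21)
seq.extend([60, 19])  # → [7, -16, 15, 78, -17, 93, 11, 34, 21, 60, 19]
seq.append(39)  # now [7, -16, 15, 78, -17, 93, 11, 34, 21, 60, 19, 39]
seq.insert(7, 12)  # [7, -16, 15, 78, -17, 93, 11, 12, 34, 21, 60, 19, 39]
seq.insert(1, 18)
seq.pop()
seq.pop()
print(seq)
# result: [7, 18, -16, 15, 78, -17, 93, 11, 12, 34, 21, 60]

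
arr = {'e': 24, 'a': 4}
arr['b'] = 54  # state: {'e': 24, 'a': 4, 'b': 54}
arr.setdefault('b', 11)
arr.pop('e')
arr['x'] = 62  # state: {'a': 4, 'b': 54, 'x': 62}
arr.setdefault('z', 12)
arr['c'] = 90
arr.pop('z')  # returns 12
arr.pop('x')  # 62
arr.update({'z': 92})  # {'a': 4, 'b': 54, 'c': 90, 'z': 92}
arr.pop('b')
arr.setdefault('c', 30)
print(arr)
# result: {'a': 4, 'c': 90, 'z': 92}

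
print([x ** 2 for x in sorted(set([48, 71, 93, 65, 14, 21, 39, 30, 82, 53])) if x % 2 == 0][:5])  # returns [196, 900, 2304, 6724]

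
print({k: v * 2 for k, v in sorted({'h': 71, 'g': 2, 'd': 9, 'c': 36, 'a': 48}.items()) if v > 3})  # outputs {'a': 96, 'c': 72, 'd': 18, 'h': 142}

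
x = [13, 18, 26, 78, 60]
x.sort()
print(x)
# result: [13, 18, 26, 60, 78]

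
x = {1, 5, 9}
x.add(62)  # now {1, 5, 9, 62}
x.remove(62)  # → {1, 5, 9}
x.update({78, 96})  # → {1, 5, 9, 78, 96}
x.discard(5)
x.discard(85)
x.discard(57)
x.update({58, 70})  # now {1, 9, 58, 70, 78, 96}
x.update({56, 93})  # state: {1, 9, 56, 58, 70, 78, 93, 96}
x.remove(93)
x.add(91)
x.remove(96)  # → {1, 9, 56, 58, 70, 78, 91}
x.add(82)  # {1, 9, 56, 58, 70, 78, 82, 91}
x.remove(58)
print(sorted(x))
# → [1, 9, 56, 70, 78, 82, 91]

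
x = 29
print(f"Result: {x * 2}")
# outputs Result: 58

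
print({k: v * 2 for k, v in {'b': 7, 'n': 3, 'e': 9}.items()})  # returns {'b': 14, 'n': 6, 'e': 18}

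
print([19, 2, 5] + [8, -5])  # [19, 2, 5, 8, -5]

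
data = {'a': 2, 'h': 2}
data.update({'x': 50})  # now {'a': 2, 'h': 2, 'x': 50}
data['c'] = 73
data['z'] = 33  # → {'a': 2, 'h': 2, 'x': 50, 'c': 73, 'z': 33}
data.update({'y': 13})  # {'a': 2, 'h': 2, 'x': 50, 'c': 73, 'z': 33, 'y': 13}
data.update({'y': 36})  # {'a': 2, 'h': 2, 'x': 50, 'c': 73, 'z': 33, 'y': 36}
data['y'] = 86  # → {'a': 2, 'h': 2, 'x': 50, 'c': 73, 'z': 33, 'y': 86}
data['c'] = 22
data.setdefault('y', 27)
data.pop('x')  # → 50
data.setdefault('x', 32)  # 32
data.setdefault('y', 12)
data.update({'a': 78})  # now {'a': 78, 'h': 2, 'c': 22, 'z': 33, 'y': 86, 'x': 32}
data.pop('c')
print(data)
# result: {'a': 78, 'h': 2, 'z': 33, 'y': 86, 'x': 32}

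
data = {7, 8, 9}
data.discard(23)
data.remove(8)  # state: {7, 9}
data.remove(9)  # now {7}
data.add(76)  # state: {7, 76}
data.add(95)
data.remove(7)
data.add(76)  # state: {76, 95}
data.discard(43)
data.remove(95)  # {76}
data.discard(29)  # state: {76}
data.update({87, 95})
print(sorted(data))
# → [76, 87, 95]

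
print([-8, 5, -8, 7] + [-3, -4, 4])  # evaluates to [-8, 5, -8, 7, -3, -4, 4]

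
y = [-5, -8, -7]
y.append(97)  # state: [-5, -8, -7, 97]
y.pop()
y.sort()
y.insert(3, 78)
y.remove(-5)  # [-8, -7, 78]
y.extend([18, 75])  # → [-8, -7, 78, 18, 75]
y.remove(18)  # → [-8, -7, 78, 75]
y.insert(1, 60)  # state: [-8, 60, -7, 78, 75]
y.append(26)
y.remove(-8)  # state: [60, -7, 78, 75, 26]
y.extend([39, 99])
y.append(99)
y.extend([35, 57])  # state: [60, -7, 78, 75, 26, 39, 99, 99, 35, 57]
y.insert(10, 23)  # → [60, -7, 78, 75, 26, 39, 99, 99, 35, 57, 23]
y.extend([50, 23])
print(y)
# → [60, -7, 78, 75, 26, 39, 99, 99, 35, 57, 23, 50, 23]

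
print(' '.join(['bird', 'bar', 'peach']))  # bird bar peach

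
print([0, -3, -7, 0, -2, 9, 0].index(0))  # 0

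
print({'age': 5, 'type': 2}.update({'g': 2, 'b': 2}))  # None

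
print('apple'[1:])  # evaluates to pple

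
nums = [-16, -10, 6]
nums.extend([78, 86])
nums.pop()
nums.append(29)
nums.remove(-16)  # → [-10, 6, 78, 29]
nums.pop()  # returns 29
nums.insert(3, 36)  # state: [-10, 6, 78, 36]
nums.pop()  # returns 36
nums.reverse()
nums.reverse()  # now [-10, 6, 78]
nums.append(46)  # [-10, 6, 78, 46]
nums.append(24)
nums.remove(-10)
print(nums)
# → [6, 78, 46, 24]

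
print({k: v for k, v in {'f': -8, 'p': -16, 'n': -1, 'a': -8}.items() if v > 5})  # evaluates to {}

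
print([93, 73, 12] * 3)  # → [93, 73, 12, 93, 73, 12, 93, 73, 12]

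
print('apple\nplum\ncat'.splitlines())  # ['apple', 'plum', 'cat']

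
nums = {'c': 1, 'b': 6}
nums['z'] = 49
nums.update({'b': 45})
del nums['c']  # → {'b': 45, 'z': 49}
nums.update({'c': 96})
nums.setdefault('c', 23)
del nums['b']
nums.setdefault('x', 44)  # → 44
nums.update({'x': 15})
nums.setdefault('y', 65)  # 65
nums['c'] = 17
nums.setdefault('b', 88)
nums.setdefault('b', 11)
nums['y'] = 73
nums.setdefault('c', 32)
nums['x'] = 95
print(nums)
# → {'z': 49, 'c': 17, 'x': 95, 'y': 73, 'b': 88}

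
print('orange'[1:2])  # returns r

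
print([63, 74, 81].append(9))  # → None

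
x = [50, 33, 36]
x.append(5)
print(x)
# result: [50, 33, 36, 5]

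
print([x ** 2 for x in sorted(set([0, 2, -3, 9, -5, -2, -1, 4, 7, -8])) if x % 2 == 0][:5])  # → [64, 4, 0, 4, 16]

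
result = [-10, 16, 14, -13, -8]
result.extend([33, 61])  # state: [-10, 16, 14, -13, -8, 33, 61]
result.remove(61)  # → [-10, 16, 14, -13, -8, 33]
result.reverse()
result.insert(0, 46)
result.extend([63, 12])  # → [46, 33, -8, -13, 14, 16, -10, 63, 12]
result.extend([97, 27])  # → [46, 33, -8, -13, 14, 16, -10, 63, 12, 97, 27]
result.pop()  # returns 27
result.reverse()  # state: [97, 12, 63, -10, 16, 14, -13, -8, 33, 46]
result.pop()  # 46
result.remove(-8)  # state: [97, 12, 63, -10, 16, 14, -13, 33]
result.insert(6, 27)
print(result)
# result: [97, 12, 63, -10, 16, 14, 27, -13, 33]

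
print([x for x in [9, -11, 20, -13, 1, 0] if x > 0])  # [9, 20, 1]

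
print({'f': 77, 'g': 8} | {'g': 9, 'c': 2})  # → {'f': 77, 'g': 9, 'c': 2}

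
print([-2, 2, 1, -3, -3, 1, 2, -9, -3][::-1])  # [-3, -9, 2, 1, -3, -3, 1, 2, -2]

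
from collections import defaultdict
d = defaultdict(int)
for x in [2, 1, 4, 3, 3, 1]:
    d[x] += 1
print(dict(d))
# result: {2: 1, 1: 2, 4: 1, 3: 2}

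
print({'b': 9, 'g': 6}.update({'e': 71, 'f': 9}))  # None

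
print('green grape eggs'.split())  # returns ['green', 'grape', 'eggs']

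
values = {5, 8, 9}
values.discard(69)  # {5, 8, 9}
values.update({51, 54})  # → {5, 8, 9, 51, 54}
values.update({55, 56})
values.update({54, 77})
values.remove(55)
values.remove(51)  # {5, 8, 9, 54, 56, 77}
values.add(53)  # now {5, 8, 9, 53, 54, 56, 77}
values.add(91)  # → {5, 8, 9, 53, 54, 56, 77, 91}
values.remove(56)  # {5, 8, 9, 53, 54, 77, 91}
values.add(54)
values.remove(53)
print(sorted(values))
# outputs [5, 8, 9, 54, 77, 91]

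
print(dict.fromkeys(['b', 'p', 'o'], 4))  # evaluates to {'b': 4, 'p': 4, 'o': 4}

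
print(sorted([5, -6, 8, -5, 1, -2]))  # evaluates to [-6, -5, -2, 1, 5, 8]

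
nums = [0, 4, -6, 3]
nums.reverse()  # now [3, -6, 4, 0]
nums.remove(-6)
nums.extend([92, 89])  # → [3, 4, 0, 92, 89]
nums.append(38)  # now [3, 4, 0, 92, 89, 38]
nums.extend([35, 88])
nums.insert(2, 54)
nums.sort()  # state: [0, 3, 4, 35, 38, 54, 88, 89, 92]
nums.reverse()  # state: [92, 89, 88, 54, 38, 35, 4, 3, 0]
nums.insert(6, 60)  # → [92, 89, 88, 54, 38, 35, 60, 4, 3, 0]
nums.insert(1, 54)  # [92, 54, 89, 88, 54, 38, 35, 60, 4, 3, 0]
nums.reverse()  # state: [0, 3, 4, 60, 35, 38, 54, 88, 89, 54, 92]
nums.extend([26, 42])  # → [0, 3, 4, 60, 35, 38, 54, 88, 89, 54, 92, 26, 42]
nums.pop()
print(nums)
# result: [0, 3, 4, 60, 35, 38, 54, 88, 89, 54, 92, 26]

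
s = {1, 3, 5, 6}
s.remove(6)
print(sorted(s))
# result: [1, 3, 5]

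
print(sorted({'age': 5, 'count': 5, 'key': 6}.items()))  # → [('age', 5), ('count', 5), ('key', 6)]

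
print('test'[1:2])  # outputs e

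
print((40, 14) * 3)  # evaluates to (40, 14, 40, 14, 40, 14)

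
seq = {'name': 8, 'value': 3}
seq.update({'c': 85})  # {'name': 8, 'value': 3, 'c': 85}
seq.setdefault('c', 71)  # 85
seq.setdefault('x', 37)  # 37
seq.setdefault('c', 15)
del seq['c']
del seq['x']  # {'name': 8, 'value': 3}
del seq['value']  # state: {'name': 8}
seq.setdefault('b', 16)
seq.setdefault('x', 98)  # 98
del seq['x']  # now {'name': 8, 'b': 16}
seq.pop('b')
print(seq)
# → {'name': 8}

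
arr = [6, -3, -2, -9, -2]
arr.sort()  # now [-9, -3, -2, -2, 6]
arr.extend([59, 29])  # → [-9, -3, -2, -2, 6, 59, 29]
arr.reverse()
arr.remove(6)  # [29, 59, -2, -2, -3, -9]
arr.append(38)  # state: [29, 59, -2, -2, -3, -9, 38]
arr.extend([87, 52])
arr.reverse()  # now [52, 87, 38, -9, -3, -2, -2, 59, 29]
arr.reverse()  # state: [29, 59, -2, -2, -3, -9, 38, 87, 52]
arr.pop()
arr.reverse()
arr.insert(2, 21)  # [87, 38, 21, -9, -3, -2, -2, 59, 29]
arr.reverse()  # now [29, 59, -2, -2, -3, -9, 21, 38, 87]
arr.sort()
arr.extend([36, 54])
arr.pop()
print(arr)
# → [-9, -3, -2, -2, 21, 29, 38, 59, 87, 36]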